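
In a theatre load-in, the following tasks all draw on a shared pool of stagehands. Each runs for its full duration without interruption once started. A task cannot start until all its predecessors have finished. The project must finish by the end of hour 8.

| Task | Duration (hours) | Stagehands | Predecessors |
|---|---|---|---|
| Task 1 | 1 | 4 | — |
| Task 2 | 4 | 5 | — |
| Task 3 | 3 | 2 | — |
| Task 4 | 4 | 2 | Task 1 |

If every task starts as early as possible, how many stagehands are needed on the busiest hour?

11

Early-start schedule: Task 1@1, Task 2@1, Task 3@1, Task 4@2.
Load per hour: hour 1: 11, hour 2: 9, hour 3: 9, hour 4: 7, hour 5: 2, hour 6: 0, hour 7: 0, hour 8: 0.
Peak is 11.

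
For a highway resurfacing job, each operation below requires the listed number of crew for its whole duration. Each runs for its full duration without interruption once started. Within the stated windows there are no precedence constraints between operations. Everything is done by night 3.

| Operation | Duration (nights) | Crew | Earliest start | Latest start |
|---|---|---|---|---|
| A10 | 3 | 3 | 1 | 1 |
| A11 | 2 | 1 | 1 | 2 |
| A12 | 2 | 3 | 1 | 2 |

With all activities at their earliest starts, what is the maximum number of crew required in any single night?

Early-start schedule: A10@1, A11@1, A12@1.
Load per night: night 1: 7, night 2: 7, night 3: 3.
Peak is 7.

7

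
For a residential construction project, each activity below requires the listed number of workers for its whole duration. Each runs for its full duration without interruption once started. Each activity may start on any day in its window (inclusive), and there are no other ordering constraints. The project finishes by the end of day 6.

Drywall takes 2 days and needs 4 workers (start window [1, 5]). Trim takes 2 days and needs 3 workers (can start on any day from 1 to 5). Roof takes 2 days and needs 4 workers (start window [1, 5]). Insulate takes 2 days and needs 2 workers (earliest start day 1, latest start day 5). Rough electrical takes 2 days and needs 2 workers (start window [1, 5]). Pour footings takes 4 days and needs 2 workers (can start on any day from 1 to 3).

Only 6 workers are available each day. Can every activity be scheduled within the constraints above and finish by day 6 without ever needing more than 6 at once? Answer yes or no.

no

Total worker-days = 38; over 6 days the average is 38/6 > 6, so some day must exceed 6.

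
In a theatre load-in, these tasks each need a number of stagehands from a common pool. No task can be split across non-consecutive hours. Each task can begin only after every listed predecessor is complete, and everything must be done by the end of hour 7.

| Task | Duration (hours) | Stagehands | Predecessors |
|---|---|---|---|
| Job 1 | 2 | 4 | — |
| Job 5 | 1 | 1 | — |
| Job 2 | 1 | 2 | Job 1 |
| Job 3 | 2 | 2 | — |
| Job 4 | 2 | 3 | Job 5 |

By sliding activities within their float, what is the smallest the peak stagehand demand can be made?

Early-start (Job 1@1, Job 5@1, Job 2@3, Job 3@1, Job 4@2) gives peak 9: h1:7  h2:9  h3:5  h4:0  h5:0  h6:0  h7:0.
Shift Job 5→3, Job 3→4, Job 4→6.
Schedule Job 1@1, Job 5@3, Job 2@3, Job 3@4, Job 4@6: h1:4  h2:4  h3:3  h4:2  h5:2  h6:3  h7:3 — peak 4.

4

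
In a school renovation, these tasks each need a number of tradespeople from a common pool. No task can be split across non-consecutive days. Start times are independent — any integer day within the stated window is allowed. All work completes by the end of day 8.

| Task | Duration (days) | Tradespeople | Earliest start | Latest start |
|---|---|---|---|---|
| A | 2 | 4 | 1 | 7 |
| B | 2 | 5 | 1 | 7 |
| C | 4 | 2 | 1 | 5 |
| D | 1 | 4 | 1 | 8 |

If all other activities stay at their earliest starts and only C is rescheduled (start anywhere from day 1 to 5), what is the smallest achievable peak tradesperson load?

C@1: d1:15  d2:11  d3:2  d4:2  d5:0  d6:0  d7:0  d8:0 → peak 15
C@2: d1:13  d2:11  d3:2  d4:2  d5:2  d6:0  d7:0  d8:0 → peak 13
C@3: d1:13  d2:9  d3:2  d4:2  d5:2  d6:2  d7:0  d8:0 → peak 13
C@4: d1:13  d2:9  d3:0  d4:2  d5:2  d6:2  d7:2  d8:0 → peak 13
C@5: d1:13  d2:9  d3:0  d4:0  d5:2  d6:2  d7:2  d8:2 → peak 13
Best is C@2, peak 13.

13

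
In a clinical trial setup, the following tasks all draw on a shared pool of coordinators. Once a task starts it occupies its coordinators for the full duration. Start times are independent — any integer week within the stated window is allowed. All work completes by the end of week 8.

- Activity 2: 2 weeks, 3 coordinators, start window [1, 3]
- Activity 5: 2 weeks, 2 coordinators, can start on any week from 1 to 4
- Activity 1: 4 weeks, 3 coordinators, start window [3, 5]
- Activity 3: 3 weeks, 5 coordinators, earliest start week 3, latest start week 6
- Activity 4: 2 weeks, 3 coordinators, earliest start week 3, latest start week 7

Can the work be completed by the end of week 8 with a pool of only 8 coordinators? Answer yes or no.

Schedule Activity 2@1, Activity 5@1, Activity 1@3, Activity 3@3, Activity 4@6: w1:5  w2:5  w3:8  w4:8  w5:8  w6:6  w7:3  w8:0 — peak 8 ≤ 8.

yes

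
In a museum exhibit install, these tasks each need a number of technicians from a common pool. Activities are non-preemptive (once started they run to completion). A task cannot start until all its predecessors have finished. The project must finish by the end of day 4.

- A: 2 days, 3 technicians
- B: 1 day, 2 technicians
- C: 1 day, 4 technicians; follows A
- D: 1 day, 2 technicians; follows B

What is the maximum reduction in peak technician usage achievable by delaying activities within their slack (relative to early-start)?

0

Early-start peak: d1:5  d2:5  d3:4  d4:0 ⇒ 5.
Leveled (A@1, B@1, C@3, D@2): d1:5  d2:5  d3:4  d4:0 ⇒ 5.
Reduction 5 − 5 = 0.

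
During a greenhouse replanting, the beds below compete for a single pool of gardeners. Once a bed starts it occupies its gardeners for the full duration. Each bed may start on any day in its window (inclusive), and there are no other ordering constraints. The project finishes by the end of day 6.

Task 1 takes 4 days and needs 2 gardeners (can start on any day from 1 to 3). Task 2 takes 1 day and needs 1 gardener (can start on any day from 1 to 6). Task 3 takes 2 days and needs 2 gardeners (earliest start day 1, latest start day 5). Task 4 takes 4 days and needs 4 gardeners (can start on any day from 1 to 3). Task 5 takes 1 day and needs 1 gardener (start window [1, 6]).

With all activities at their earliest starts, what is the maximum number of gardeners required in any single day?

Early-start schedule: Task 1@1, Task 2@1, Task 3@1, Task 4@1, Task 5@1.
Load per day: day 1: 10, day 2: 8, day 3: 6, day 4: 6, day 5: 0, day 6: 0.
Peak is 10.

10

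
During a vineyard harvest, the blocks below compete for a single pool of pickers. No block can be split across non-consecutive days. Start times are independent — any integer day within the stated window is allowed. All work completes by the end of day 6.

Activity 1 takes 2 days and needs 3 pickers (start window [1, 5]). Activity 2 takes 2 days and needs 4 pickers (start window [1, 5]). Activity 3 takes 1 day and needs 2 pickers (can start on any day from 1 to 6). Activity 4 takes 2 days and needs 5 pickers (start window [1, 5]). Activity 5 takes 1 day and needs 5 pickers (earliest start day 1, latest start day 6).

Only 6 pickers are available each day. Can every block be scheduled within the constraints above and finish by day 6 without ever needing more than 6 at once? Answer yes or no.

no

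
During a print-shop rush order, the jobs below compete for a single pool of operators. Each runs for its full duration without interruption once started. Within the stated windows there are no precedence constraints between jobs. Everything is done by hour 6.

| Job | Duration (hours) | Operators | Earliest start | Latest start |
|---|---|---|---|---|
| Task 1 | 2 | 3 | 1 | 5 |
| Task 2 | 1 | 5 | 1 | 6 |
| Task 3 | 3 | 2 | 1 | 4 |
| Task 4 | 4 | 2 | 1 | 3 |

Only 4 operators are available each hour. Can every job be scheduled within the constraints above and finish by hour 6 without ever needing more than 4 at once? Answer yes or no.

Total operator-hours = 25; over 6 hours the average is 25/6 > 4, so some hour must exceed 4.

no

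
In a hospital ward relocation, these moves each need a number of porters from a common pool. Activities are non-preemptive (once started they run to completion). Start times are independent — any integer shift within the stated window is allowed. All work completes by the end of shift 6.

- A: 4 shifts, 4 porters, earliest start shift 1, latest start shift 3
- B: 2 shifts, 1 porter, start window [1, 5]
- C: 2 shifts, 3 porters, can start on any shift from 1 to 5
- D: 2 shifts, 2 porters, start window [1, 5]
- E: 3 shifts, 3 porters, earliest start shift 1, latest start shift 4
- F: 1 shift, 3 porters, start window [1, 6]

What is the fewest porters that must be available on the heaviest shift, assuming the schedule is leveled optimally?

7

Early-start (A@1, B@1, C@1, D@1, E@1, F@1) gives peak 16: s1:16  s2:13  s3:7  s4:4  s5:0  s6:0.
Shift C→5, E→3, F→6.
Schedule A@1, B@1, C@5, D@1, E@3, F@6: s1:7  s2:7  s3:7  s4:7  s5:6  s6:6 — peak 7.
Total porter-shifts = 40 over 6 shifts ⇒ peak ≥ ⌈40/6⌉ = 7, so 7 is optimal.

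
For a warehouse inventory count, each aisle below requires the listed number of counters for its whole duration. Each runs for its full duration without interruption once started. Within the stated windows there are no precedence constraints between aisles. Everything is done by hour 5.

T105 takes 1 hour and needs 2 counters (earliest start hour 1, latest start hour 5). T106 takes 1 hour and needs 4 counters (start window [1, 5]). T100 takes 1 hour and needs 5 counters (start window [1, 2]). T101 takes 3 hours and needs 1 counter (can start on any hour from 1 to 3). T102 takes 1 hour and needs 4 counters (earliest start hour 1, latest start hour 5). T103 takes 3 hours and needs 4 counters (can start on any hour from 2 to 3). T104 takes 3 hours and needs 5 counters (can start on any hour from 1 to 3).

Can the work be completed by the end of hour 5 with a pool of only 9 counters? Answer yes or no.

no

The minimum achievable peak is 10; 9 < 10, so no feasible schedule stays within the cap.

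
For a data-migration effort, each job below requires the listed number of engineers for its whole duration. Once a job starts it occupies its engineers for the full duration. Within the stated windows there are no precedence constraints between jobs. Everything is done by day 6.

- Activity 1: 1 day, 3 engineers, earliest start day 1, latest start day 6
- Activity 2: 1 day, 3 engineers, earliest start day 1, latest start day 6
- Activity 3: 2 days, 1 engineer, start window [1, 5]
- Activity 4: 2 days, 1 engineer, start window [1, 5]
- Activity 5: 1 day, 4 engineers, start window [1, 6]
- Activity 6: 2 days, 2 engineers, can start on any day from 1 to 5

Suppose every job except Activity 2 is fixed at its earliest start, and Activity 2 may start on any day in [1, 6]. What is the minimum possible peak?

Activity 2@1: d1:14  d2:4  d3:0  d4:0  d5:0  d6:0 → peak 14
Activity 2@2: d1:11  d2:7  d3:0  d4:0  d5:0  d6:0 → peak 11
Activity 2@3: d1:11  d2:4  d3:3  d4:0  d5:0  d6:0 → peak 11
Activity 2@4: d1:11  d2:4  d3:0  d4:3  d5:0  d6:0 → peak 11
Activity 2@5: d1:11  d2:4  d3:0  d4:0  d5:3  d6:0 → peak 11
Activity 2@6: d1:11  d2:4  d3:0  d4:0  d5:0  d6:3 → peak 11
Best is Activity 2@2, peak 11.

11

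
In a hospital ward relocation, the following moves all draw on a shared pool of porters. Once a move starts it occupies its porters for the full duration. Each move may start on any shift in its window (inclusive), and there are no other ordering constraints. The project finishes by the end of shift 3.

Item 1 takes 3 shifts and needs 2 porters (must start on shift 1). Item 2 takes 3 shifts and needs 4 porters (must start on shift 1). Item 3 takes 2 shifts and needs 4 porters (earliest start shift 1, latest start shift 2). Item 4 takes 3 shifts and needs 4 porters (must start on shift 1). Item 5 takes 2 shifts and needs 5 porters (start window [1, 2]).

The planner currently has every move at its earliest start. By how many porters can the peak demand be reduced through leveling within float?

0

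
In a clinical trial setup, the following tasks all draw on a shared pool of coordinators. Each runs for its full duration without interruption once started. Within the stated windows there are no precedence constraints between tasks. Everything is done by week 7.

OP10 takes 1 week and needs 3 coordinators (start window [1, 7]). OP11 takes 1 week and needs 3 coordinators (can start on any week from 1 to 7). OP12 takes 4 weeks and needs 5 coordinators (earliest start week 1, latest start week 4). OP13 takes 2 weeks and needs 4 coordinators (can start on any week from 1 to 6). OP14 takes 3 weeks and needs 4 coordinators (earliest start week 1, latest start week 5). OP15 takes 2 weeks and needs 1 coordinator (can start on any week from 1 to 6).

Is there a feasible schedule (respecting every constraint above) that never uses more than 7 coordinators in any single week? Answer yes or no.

no

The minimum achievable peak is 8; 7 < 8, so no feasible schedule stays within the cap.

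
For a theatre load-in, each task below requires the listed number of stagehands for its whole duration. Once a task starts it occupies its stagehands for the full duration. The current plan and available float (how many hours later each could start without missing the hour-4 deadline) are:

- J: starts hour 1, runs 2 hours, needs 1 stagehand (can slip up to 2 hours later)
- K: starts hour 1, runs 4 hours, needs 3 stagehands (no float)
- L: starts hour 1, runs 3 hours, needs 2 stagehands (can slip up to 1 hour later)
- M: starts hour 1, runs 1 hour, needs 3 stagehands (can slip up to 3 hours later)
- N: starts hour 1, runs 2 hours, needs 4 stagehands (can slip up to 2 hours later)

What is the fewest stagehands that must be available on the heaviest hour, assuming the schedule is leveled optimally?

9

Early-start (J@1, K@1, L@1, M@1, N@1) gives peak 13: h1:13  h2:10  h3:5  h4:3.
Shift N→3.
Schedule J@1, K@1, L@1, M@1, N@3: h1:9  h2:6  h3:9  h4:7 — peak 9.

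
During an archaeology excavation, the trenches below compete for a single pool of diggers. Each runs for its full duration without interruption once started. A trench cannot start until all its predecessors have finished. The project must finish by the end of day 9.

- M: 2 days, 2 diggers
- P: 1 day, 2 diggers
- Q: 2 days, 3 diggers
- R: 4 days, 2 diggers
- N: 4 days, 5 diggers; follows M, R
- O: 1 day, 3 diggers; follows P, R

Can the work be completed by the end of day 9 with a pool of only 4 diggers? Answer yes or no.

Total digger-days = 43; over 9 days the average is 43/9 > 4, so some day must exceed 4.

no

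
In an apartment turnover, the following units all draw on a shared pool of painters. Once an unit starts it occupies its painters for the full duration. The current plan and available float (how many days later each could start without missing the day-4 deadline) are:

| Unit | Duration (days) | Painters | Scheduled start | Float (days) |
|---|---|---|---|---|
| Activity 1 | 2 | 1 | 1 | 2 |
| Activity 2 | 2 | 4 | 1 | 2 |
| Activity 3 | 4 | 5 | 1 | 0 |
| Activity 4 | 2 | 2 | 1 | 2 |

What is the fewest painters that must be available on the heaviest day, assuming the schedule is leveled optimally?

9

Early-start (Activity 1@1, Activity 2@1, Activity 3@1, Activity 4@1) gives peak 12: d1:12  d2:12  d3:5  d4:5.
Shift Activity 2→3.
Schedule Activity 1@1, Activity 2@3, Activity 3@1, Activity 4@1: d1:8  d2:8  d3:9  d4:9 — peak 9.
Total painter-days = 34 over 4 days ⇒ peak ≥ ⌈34/4⌉ = 9, so 9 is optimal.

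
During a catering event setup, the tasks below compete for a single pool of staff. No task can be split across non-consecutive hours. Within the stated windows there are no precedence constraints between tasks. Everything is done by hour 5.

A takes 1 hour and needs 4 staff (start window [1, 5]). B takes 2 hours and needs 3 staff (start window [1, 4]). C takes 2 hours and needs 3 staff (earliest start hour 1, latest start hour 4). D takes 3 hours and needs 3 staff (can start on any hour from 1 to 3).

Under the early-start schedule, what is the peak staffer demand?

13

Early-start schedule: A@1, B@1, C@1, D@1.
Load per hour: hour 1: 13, hour 2: 9, hour 3: 3, hour 4: 0, hour 5: 0.
Peak is 13.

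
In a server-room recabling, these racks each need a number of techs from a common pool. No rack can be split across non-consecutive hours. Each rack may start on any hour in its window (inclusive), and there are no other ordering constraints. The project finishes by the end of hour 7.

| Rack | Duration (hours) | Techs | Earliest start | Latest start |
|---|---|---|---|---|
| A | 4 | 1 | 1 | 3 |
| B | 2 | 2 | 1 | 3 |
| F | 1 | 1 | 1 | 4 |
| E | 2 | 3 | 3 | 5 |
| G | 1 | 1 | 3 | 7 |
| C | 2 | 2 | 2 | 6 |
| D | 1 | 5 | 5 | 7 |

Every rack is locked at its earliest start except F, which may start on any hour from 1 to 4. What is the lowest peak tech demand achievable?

7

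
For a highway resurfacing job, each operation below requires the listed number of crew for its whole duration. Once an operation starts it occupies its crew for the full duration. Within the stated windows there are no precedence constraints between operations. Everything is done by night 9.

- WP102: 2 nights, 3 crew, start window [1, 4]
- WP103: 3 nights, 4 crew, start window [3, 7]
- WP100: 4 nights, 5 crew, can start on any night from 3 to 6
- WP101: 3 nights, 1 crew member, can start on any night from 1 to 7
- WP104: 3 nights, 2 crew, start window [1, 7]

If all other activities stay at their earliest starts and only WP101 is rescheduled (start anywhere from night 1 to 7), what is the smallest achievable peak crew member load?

WP101@1: n1:6  n2:6  n3:12  n4:9  n5:9  n6:5  n7:0  n8:0  n9:0 → peak 12
WP101@2: n1:5  n2:6  n3:12  n4:10  n5:9  n6:5  n7:0  n8:0  n9:0 → peak 12
WP101@3: n1:5  n2:5  n3:12  n4:10  n5:10  n6:5  n7:0  n8:0  n9:0 → peak 12
WP101@4: n1:5  n2:5  n3:11  n4:10  n5:10  n6:6  n7:0  n8:0  n9:0 → peak 11
WP101@5: n1:5  n2:5  n3:11  n4:9  n5:10  n6:6  n7:1  n8:0  n9:0 → peak 11
WP101@6: n1:5  n2:5  n3:11  n4:9  n5:9  n6:6  n7:1  n8:1  n9:0 → peak 11
WP101@7: n1:5  n2:5  n3:11  n4:9  n5:9  n6:5  n7:1  n8:1  n9:1 → peak 11
Best is WP101@4, peak 11.

11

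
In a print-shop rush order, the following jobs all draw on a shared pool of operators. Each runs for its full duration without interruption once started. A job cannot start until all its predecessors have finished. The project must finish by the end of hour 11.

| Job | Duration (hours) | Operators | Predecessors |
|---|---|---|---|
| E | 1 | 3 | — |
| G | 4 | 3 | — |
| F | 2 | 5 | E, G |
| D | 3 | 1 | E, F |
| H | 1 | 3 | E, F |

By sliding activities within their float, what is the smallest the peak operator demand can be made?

5

Early-start (E@1, G@1, F@5, D@7, H@7) gives peak 6: h1:6  h2:3  h3:3  h4:3  h5:5  h6:5  h7:4  h8:1  h9:1  h10:0  h11:0.
Shift G→2, F→6, D→8, H→8.
Schedule E@1, G@2, F@6, D@8, H@8: h1:3  h2:3  h3:3  h4:3  h5:3  h6:5  h7:5  h8:4  h9:1  h10:1  h11:0 — peak 5.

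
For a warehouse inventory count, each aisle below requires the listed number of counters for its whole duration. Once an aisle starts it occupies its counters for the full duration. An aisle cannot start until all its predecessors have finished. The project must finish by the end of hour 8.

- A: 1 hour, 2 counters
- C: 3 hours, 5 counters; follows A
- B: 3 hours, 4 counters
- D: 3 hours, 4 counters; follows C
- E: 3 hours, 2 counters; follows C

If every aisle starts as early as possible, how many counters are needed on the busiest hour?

9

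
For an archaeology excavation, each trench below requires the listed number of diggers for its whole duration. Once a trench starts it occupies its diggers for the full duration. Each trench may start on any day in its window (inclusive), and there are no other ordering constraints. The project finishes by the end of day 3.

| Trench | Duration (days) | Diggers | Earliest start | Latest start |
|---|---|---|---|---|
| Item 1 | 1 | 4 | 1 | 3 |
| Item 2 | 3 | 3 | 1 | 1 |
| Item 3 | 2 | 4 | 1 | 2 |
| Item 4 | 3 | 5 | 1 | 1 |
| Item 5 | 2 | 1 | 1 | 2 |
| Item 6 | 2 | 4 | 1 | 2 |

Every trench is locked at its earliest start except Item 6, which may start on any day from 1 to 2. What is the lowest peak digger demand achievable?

17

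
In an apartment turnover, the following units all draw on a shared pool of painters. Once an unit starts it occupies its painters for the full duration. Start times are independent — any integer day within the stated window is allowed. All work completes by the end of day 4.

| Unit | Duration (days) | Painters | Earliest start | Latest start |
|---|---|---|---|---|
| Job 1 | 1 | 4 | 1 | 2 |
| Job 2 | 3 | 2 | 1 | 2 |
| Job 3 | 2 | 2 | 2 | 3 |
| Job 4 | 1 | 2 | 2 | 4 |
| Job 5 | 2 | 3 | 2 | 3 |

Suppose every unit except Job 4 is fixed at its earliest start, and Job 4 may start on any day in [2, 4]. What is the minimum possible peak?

Job 4@2: d1:6  d2:9  d3:7  d4:0 → peak 9
Job 4@3: d1:6  d2:7  d3:9  d4:0 → peak 9
Job 4@4: d1:6  d2:7  d3:7  d4:2 → peak 7
Best is Job 4@4, peak 7.

7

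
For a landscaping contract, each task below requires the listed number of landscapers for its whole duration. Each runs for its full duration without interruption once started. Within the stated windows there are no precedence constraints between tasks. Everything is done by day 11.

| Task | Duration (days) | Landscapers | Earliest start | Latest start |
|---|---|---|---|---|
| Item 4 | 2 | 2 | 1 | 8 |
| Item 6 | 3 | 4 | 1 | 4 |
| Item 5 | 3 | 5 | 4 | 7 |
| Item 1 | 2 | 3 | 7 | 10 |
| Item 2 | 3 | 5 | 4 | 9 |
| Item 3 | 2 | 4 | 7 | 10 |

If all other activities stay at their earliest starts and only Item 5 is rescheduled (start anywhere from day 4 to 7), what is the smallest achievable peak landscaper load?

Item 5@4: d1:6  d2:6  d3:4  d4:10  d5:10  d6:10  d7:7  d8:7  d9:0  d10:0  d11:0 → peak 10
Item 5@5: d1:6  d2:6  d3:4  d4:5  d5:10  d6:10  d7:12  d8:7  d9:0  d10:0  d11:0 → peak 12
Item 5@6: d1:6  d2:6  d3:4  d4:5  d5:5  d6:10  d7:12  d8:12  d9:0  d10:0  d11:0 → peak 12
Item 5@7: d1:6  d2:6  d3:4  d4:5  d5:5  d6:5  d7:12  d8:12  d9:5  d10:0  d11:0 → peak 12
Best is Item 5@4, peak 10.

10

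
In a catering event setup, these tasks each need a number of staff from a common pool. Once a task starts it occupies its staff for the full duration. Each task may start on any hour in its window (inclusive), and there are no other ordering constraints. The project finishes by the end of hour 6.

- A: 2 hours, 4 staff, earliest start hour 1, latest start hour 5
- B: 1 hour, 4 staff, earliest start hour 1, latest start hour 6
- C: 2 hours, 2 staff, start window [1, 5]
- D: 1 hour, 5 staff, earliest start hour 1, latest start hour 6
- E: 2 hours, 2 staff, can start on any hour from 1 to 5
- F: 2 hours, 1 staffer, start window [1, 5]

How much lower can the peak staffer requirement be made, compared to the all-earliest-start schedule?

Early-start peak: h1:18  h2:9  h3:0  h4:0  h5:0  h6:0 ⇒ 18.
Leveled (A@1, B@3, C@4, D@6, E@4, F@1): h1:5  h2:5  h3:4  h4:4  h5:4  h6:5 ⇒ 5.
Reduction 18 − 5 = 13.

13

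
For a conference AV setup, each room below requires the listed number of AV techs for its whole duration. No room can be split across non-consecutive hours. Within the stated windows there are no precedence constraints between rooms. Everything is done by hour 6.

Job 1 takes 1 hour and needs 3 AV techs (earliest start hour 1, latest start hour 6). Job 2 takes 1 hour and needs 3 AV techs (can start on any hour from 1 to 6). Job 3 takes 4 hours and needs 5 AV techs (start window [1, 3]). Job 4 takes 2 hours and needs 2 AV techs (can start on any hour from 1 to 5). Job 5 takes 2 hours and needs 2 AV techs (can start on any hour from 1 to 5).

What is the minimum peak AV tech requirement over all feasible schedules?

Early-start (Job 1@1, Job 2@1, Job 3@1, Job 4@1, Job 5@1) gives peak 15: h1:15  h2:9  h3:5  h4:5  h5:0  h6:0.
Shift Job 3→2, Job 4→2, Job 5→4.
Schedule Job 1@1, Job 2@1, Job 3@2, Job 4@2, Job 5@4: h1:6  h2:7  h3:7  h4:7  h5:7  h6:0 — peak 7.

7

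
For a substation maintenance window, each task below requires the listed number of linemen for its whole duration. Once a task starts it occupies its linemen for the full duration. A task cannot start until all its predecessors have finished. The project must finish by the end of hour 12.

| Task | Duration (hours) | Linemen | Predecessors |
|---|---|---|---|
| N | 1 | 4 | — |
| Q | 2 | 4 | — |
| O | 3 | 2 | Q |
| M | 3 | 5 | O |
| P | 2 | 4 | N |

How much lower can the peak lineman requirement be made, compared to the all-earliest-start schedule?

3

Early-start peak: h1:8  h2:8  h3:6  h4:2  h5:2  h6:5  h7:5  h8:5  h9:0  h10:0  h11:0  h12:0 ⇒ 8.
Leveled (N@1, Q@2, O@4, M@7, P@10): h1:4  h2:4  h3:4  h4:2  h5:2  h6:2  h7:5  h8:5  h9:5  h10:4  h11:4  h12:0 ⇒ 5.
Reduction 8 − 5 = 3.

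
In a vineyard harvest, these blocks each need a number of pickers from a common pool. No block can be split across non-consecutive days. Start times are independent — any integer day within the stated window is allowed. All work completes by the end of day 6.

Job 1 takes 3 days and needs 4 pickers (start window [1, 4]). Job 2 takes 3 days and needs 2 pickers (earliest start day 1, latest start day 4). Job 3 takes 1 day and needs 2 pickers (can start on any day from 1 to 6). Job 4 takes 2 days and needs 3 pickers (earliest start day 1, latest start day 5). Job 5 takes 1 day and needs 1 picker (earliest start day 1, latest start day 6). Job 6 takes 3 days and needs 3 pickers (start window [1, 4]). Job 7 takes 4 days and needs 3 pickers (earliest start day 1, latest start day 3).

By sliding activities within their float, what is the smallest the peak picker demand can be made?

Early-start (Job 1@1, Job 2@1, Job 3@1, Job 4@1, Job 5@1, Job 6@1, Job 7@1) gives peak 18: d1:18  d2:15  d3:12  d4:3  d5:0  d6:0.
Shift Job 4→4, Job 6→4, Job 7→2.
Schedule Job 1@1, Job 2@1, Job 3@1, Job 4@4, Job 5@1, Job 6@4, Job 7@2: d1:9  d2:9  d3:9  d4:9  d5:9  d6:3 — peak 9.

9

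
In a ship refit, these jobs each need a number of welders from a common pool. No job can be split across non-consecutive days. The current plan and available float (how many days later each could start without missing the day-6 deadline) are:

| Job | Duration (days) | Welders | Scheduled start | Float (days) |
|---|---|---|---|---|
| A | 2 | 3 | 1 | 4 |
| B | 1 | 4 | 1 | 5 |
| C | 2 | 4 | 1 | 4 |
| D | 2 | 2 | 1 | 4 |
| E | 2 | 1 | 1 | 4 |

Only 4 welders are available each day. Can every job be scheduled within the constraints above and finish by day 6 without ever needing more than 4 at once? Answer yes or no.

The minimum achievable peak is 5; 4 < 5, so no feasible schedule stays within the cap.

no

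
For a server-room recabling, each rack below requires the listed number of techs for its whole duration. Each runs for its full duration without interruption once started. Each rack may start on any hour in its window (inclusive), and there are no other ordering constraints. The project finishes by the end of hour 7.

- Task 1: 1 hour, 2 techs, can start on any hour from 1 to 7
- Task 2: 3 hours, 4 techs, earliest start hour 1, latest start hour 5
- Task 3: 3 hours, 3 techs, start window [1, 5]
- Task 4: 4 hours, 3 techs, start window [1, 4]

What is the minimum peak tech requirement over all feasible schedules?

6

Early-start (Task 1@1, Task 2@1, Task 3@1, Task 4@1) gives peak 12: h1:12  h2:10  h3:10  h4:3  h5:0  h6:0  h7:0.
Shift Task 3→4, Task 4→4.
Schedule Task 1@1, Task 2@1, Task 3@4, Task 4@4: h1:6  h2:4  h3:4  h4:6  h5:6  h6:6  h7:3 — peak 6.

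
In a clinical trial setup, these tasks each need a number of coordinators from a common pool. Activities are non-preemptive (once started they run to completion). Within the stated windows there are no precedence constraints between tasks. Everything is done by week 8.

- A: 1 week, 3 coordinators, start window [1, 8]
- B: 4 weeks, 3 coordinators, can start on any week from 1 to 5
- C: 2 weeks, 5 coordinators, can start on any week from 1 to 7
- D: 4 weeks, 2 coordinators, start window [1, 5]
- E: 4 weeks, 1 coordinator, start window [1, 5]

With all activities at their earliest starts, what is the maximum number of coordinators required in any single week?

Early-start schedule: A@1, B@1, C@1, D@1, E@1.
Load per week: week 1: 14, week 2: 11, week 3: 6, week 4: 6, week 5: 0, week 6: 0, week 7: 0, week 8: 0.
Peak is 14.

14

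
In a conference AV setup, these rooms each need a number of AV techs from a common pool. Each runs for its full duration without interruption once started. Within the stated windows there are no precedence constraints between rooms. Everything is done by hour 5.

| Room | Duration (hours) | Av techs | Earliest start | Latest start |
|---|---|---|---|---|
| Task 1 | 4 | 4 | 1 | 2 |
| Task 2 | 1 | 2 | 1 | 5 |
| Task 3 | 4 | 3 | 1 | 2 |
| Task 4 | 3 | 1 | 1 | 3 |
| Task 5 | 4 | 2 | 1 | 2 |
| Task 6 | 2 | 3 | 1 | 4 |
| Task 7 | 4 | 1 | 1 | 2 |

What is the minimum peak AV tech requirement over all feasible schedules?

Early-start (Task 1@1, Task 2@1, Task 3@1, Task 4@1, Task 5@1, Task 6@1, Task 7@1) gives peak 16: h1:16  h2:14  h3:11  h4:10  h5:0.
Shift Task 6→4.
Schedule Task 1@1, Task 2@1, Task 3@1, Task 4@1, Task 5@1, Task 6@4, Task 7@1: h1:13  h2:11  h3:11  h4:13  h5:3 — peak 13.

13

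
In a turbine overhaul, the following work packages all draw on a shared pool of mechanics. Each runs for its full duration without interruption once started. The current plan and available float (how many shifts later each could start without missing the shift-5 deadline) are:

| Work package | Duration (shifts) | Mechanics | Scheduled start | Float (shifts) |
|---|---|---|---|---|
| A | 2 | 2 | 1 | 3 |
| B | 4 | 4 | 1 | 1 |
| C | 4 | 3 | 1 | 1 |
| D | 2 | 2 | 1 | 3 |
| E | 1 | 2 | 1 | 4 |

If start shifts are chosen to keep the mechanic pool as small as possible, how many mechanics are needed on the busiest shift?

Early-start (A@1, B@1, C@1, D@1, E@1) gives peak 13: s1:13  s2:11  s3:7  s4:7  s5:0.
Shift D→3, E→5.
Schedule A@1, B@1, C@1, D@3, E@5: s1:9  s2:9  s3:9  s4:9  s5:2 — peak 9.

9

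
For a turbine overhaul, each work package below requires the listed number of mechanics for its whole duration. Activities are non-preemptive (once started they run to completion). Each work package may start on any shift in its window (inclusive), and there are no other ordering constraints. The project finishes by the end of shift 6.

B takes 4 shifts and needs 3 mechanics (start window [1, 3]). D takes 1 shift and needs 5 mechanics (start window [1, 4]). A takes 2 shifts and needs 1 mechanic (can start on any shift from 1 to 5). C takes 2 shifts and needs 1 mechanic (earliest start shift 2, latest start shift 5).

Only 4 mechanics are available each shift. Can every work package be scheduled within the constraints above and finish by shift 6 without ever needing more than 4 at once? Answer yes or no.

no

The minimum achievable peak is 5; 4 < 5, so no feasible schedule stays within the cap.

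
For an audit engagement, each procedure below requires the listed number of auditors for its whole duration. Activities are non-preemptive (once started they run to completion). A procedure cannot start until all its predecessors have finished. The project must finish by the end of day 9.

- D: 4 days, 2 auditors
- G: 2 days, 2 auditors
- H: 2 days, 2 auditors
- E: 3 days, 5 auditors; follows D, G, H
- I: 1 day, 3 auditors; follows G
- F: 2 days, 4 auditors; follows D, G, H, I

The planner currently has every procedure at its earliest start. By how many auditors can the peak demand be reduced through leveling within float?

3

Early-start peak: d1:6  d2:6  d3:5  d4:2  d5:9  d6:9  d7:5  d8:0  d9:0 ⇒ 9.
Leveled (D@1, G@1, H@1, E@5, I@3, F@8): d1:6  d2:6  d3:5  d4:2  d5:5  d6:5  d7:5  d8:4  d9:4 ⇒ 6.
Reduction 9 − 6 = 3.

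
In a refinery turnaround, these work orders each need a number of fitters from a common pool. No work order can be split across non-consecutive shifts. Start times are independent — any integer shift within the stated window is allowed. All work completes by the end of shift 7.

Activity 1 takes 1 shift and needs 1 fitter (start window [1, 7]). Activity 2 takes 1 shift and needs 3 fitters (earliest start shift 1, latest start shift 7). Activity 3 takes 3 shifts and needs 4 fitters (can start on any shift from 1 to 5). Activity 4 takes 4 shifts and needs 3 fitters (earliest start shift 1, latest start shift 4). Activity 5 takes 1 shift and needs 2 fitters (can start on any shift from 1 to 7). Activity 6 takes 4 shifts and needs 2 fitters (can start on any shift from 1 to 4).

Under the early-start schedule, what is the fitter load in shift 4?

5

At early start, shift 4 has: Activity 4, Activity 6.
Demand: 3 + 2 = 5.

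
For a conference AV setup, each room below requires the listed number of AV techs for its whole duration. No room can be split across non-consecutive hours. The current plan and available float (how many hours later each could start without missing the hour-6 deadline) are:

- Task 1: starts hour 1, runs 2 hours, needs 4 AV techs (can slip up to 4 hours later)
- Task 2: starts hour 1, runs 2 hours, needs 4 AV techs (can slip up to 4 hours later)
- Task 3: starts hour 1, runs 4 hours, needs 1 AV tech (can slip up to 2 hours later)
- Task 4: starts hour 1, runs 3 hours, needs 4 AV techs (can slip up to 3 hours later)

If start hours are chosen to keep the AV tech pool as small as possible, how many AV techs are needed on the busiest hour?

8

Early-start (Task 1@1, Task 2@1, Task 3@1, Task 4@1) gives peak 13: h1:13  h2:13  h3:5  h4:1  h5:0  h6:0.
Shift Task 3→3, Task 4→3.
Schedule Task 1@1, Task 2@1, Task 3@3, Task 4@3: h1:8  h2:8  h3:5  h4:5  h5:5  h6:1 — peak 8.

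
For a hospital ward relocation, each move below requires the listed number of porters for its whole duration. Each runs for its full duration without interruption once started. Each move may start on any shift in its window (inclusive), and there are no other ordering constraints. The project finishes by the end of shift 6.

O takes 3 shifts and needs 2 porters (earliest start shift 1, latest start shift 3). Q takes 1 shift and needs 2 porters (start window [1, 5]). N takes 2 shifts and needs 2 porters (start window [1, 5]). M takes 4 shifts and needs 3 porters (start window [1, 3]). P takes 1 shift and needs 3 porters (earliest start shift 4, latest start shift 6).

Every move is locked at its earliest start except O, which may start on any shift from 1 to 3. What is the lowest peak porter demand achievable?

O@1: s1:9  s2:7  s3:5  s4:6  s5:0  s6:0 → peak 9
O@2: s1:7  s2:7  s3:5  s4:8  s5:0  s6:0 → peak 8
O@3: s1:7  s2:5  s3:5  s4:8  s5:2  s6:0 → peak 8
Best is O@2, peak 8.

8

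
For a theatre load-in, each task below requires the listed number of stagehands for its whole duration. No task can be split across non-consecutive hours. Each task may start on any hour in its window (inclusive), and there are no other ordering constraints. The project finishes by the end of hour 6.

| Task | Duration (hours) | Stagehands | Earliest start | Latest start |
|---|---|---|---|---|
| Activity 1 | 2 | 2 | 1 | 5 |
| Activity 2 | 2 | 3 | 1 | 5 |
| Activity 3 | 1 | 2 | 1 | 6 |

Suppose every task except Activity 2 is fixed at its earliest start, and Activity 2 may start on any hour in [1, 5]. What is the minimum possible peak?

4

Activity 2@1: h1:7  h2:5  h3:0  h4:0  h5:0  h6:0 → peak 7
Activity 2@2: h1:4  h2:5  h3:3  h4:0  h5:0  h6:0 → peak 5
Activity 2@3: h1:4  h2:2  h3:3  h4:3  h5:0  h6:0 → peak 4
Activity 2@4: h1:4  h2:2  h3:0  h4:3  h5:3  h6:0 → peak 4
Activity 2@5: h1:4  h2:2  h3:0  h4:0  h5:3  h6:3 → peak 4
Best is Activity 2@3, peak 4.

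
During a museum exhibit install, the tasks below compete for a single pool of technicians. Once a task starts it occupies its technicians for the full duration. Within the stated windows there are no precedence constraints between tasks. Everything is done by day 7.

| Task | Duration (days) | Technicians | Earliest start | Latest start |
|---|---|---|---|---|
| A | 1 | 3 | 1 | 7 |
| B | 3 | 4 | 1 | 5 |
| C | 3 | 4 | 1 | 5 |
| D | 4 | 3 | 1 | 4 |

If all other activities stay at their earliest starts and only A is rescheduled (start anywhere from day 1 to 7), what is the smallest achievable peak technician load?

A@1: d1:14  d2:11  d3:11  d4:3  d5:0  d6:0  d7:0 → peak 14
A@2: d1:11  d2:14  d3:11  d4:3  d5:0  d6:0  d7:0 → peak 14
A@3: d1:11  d2:11  d3:14  d4:3  d5:0  d6:0  d7:0 → peak 14
A@4: d1:11  d2:11  d3:11  d4:6  d5:0  d6:0  d7:0 → peak 11
A@5: d1:11  d2:11  d3:11  d4:3  d5:3  d6:0  d7:0 → peak 11
A@6: d1:11  d2:11  d3:11  d4:3  d5:0  d6:3  d7:0 → peak 11
A@7: d1:11  d2:11  d3:11  d4:3  d5:0  d6:0  d7:3 → peak 11
Best is A@4, peak 11.

11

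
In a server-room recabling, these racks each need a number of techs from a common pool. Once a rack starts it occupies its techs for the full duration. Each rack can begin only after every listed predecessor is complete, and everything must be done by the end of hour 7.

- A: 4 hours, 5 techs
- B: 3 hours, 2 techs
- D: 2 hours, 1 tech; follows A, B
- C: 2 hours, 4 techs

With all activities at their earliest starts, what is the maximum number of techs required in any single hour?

Early-start schedule: A@1, B@1, D@5, C@1.
Load per hour: hour 1: 11, hour 2: 11, hour 3: 7, hour 4: 5, hour 5: 1, hour 6: 1, hour 7: 0.
Peak is 11.

11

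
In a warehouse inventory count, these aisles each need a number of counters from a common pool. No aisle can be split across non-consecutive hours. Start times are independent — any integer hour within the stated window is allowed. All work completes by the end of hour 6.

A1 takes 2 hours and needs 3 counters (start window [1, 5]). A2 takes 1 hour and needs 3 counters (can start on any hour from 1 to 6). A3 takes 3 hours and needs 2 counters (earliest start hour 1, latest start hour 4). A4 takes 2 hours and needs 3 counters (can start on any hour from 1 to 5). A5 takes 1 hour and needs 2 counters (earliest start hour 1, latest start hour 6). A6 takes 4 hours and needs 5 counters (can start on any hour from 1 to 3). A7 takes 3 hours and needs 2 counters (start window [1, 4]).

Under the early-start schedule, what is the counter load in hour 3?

At early start, hour 3 has: A3, A6, A7.
Demand: 2 + 5 + 2 = 9.

9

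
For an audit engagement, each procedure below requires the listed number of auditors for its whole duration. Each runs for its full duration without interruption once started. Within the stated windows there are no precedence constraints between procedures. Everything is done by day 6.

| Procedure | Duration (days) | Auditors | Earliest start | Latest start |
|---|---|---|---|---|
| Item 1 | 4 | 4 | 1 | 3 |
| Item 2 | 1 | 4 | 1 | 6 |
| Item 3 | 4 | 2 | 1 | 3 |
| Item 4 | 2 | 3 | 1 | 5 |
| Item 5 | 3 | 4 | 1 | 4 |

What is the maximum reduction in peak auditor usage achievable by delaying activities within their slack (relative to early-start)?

7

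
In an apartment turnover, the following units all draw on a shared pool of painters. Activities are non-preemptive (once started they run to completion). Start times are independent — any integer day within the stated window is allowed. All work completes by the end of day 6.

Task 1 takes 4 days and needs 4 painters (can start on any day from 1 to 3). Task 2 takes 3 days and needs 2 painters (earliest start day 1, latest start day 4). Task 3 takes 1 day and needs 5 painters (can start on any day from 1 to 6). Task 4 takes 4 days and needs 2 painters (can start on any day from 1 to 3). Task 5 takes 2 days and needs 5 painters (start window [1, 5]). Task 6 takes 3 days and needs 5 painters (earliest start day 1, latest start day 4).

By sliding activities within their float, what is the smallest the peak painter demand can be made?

12

Early-start (Task 1@1, Task 2@1, Task 3@1, Task 4@1, Task 5@1, Task 6@1) gives peak 23: d1:23  d2:18  d3:13  d4:6  d5:0  d6:0.
Shift Task 4→2, Task 5→5, Task 6→4.
Schedule Task 1@1, Task 2@1, Task 3@1, Task 4@2, Task 5@5, Task 6@4: d1:11  d2:8  d3:8  d4:11  d5:12  d6:10 — peak 12.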